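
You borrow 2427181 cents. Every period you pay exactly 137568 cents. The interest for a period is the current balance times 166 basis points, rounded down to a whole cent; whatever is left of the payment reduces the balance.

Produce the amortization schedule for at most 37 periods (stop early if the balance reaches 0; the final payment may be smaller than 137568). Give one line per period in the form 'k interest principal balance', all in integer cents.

1 40291 97277 2329904
2 38676 98892 2231012
3 37034 100534 2130478
4 35365 102203 2028275
5 33669 103899 1924376
6 31944 105624 1818752
7 30191 107377 1711375
8 28408 109160 1602215
9 26596 110972 1491243
10 24754 112814 1378429
11 22881 114687 1263742
12 20978 116590 1147152
13 19042 118526 1028626
14 17075 120493 908133
15 15075 122493 785640
16 13041 124527 661113
17 10974 126594 534519
18 8873 128695 405824
19 6736 130832 274992
20 4564 133004 141988
21 2357 135211 6777
22 112 6777 0

1. interest=⌊2427181·166/10000⌋=40291; principal=137568-40291=97277; balance=2427181-97277=2329904
2. interest=⌊2329904·166/10000⌋=38676; principal=137568-38676=98892; balance=2329904-98892=2231012
3. interest=⌊2231012·166/10000⌋=37034; principal=137568-37034=100534; balance=2231012-100534=2130478
4. interest=⌊2130478·166/10000⌋=35365; principal=137568-35365=102203; balance=2130478-102203=2028275
5. interest=⌊2028275·166/10000⌋=33669; principal=137568-33669=103899; balance=2028275-103899=1924376
6. interest=⌊1924376·166/10000⌋=31944; principal=137568-31944=105624; balance=1924376-105624=1818752
7. interest=⌊1818752·166/10000⌋=30191; principal=137568-30191=107377; balance=1818752-107377=1711375
8. interest=⌊1711375·166/10000⌋=28408; principal=137568-28408=109160; balance=1711375-109160=1602215
9. interest=⌊1602215·166/10000⌋=26596; principal=137568-26596=110972; balance=1602215-110972=1491243
10. interest=⌊1491243·166/10000⌋=24754; principal=137568-24754=112814; balance=1491243-112814=1378429
11. interest=⌊1378429·166/10000⌋=22881; principal=137568-22881=114687; balance=1378429-114687=1263742
12. interest=⌊1263742·166/10000⌋=20978; principal=137568-20978=116590; balance=1263742-116590=1147152
13. interest=⌊1147152·166/10000⌋=19042; principal=137568-19042=118526; balance=1147152-118526=1028626
14. interest=⌊1028626·166/10000⌋=17075; principal=137568-17075=120493; balance=1028626-120493=908133
15. interest=⌊908133·166/10000⌋=15075; principal=137568-15075=122493; balance=908133-122493=785640
16. interest=⌊785640·166/10000⌋=13041; principal=137568-13041=124527; balance=785640-124527=661113
17. interest=⌊661113·166/10000⌋=10974; principal=137568-10974=126594; balance=661113-126594=534519
18. interest=⌊534519·166/10000⌋=8873; principal=137568-8873=128695; balance=534519-128695=405824
19. interest=⌊405824·166/10000⌋=6736; principal=137568-6736=130832; balance=405824-130832=274992
20. interest=⌊274992·166/10000⌋=4564; principal=137568-4564=133004; balance=274992-133004=141988
21. interest=⌊141988·166/10000⌋=2357; principal=137568-2357=135211; balance=141988-135211=6777
22. interest=⌊6777·166/10000⌋=112; principal=min(137568-112,6777)=6777; balance=6777-6777=0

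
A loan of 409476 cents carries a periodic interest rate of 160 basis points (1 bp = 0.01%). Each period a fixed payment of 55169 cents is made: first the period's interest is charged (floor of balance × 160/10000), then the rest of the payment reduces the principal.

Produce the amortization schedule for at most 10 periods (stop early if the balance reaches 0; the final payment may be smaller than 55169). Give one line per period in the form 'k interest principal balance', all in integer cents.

1 6551 48618 360858
2 5773 49396 311462
3 4983 50186 261276
4 4180 50989 210287
5 3364 51805 158482
6 2535 52634 105848
7 1693 53476 52372
8 837 52372 0

1. interest=⌊409476·160/10000⌋=6551; principal=55169-6551=48618; balance=409476-48618=360858
2. interest=⌊360858·160/10000⌋=5773; principal=55169-5773=49396; balance=360858-49396=311462
3. interest=⌊311462·160/10000⌋=4983; principal=55169-4983=50186; balance=311462-50186=261276
4. interest=⌊261276·160/10000⌋=4180; principal=55169-4180=50989; balance=261276-50989=210287
5. interest=⌊210287·160/10000⌋=3364; principal=55169-3364=51805; balance=210287-51805=158482
6. interest=⌊158482·160/10000⌋=2535; principal=55169-2535=52634; balance=158482-52634=105848
7. interest=⌊105848·160/10000⌋=1693; principal=55169-1693=53476; balance=105848-53476=52372
8. interest=⌊52372·160/10000⌋=837; principal=min(55169-837,52372)=52372; balance=52372-52372=0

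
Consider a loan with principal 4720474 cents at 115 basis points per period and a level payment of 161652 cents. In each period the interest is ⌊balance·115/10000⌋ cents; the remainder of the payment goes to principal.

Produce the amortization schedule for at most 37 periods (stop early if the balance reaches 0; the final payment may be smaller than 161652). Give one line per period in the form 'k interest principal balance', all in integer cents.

1. interest=⌊4720474·115/10000⌋=54285; principal=161652-54285=107367; balance=4720474-107367=4613107
2. interest=⌊4613107·115/10000⌋=53050; principal=161652-53050=108602; balance=4613107-108602=4504505
3. interest=⌊4504505·115/10000⌋=51801; principal=161652-51801=109851; balance=4504505-109851=4394654
4. interest=⌊4394654·115/10000⌋=50538; principal=161652-50538=111114; balance=4394654-111114=4283540
5. interest=⌊4283540·115/10000⌋=49260; principal=161652-49260=112392; balance=4283540-112392=4171148
6. interest=⌊4171148·115/10000⌋=47968; principal=161652-47968=113684; balance=4171148-113684=4057464
7. interest=⌊4057464·115/10000⌋=46660; principal=161652-46660=114992; balance=4057464-114992=3942472
8. interest=⌊3942472·115/10000⌋=45338; principal=161652-45338=116314; balance=3942472-116314=3826158
9. interest=⌊3826158·115/10000⌋=44000; principal=161652-44000=117652; balance=3826158-117652=3708506
10. interest=⌊3708506·115/10000⌋=42647; principal=161652-42647=119005; balance=3708506-119005=3589501
11. interest=⌊3589501·115/10000⌋=41279; principal=161652-41279=120373; balance=3589501-120373=3469128
12. interest=⌊3469128·115/10000⌋=39894; principal=161652-39894=121758; balance=3469128-121758=3347370
13. interest=⌊3347370·115/10000⌋=38494; principal=161652-38494=123158; balance=3347370-123158=3224212
14. interest=⌊3224212·115/10000⌋=37078; principal=161652-37078=124574; balance=3224212-124574=3099638
15. interest=⌊3099638·115/10000⌋=35645; principal=161652-35645=126007; balance=3099638-126007=2973631
16. interest=⌊2973631·115/10000⌋=34196; principal=161652-34196=127456; balance=2973631-127456=2846175
17. interest=⌊2846175·115/10000⌋=32731; principal=161652-32731=128921; balance=2846175-128921=2717254
18. interest=⌊2717254·115/10000⌋=31248; principal=161652-31248=130404; balance=2717254-130404=2586850
19. interest=⌊2586850·115/10000⌋=29748; principal=161652-29748=131904; balance=2586850-131904=2454946
20. interest=⌊2454946·115/10000⌋=28231; principal=161652-28231=133421; balance=2454946-133421=2321525
21. interest=⌊2321525·115/10000⌋=26697; principal=161652-26697=134955; balance=2321525-134955=2186570
22. interest=⌊2186570·115/10000⌋=25145; principal=161652-25145=136507; balance=2186570-136507=2050063
23. interest=⌊2050063·115/10000⌋=23575; principal=161652-23575=138077; balance=2050063-138077=1911986
24. interest=⌊1911986·115/10000⌋=21987; principal=161652-21987=139665; balance=1911986-139665=1772321
25. interest=⌊1772321·115/10000⌋=20381; principal=161652-20381=141271; balance=1772321-141271=1631050
26. interest=⌊1631050·115/10000⌋=18757; principal=161652-18757=142895; balance=1631050-142895=1488155
27. interest=⌊1488155·115/10000⌋=17113; principal=161652-17113=144539; balance=1488155-144539=1343616
28. interest=⌊1343616·115/10000⌋=15451; principal=161652-15451=146201; balance=1343616-146201=1197415
29. interest=⌊1197415·115/10000⌋=13770; principal=161652-13770=147882; balance=1197415-147882=1049533
30. interest=⌊1049533·115/10000⌋=12069; principal=161652-12069=149583; balance=1049533-149583=899950
31. interest=⌊899950·115/10000⌋=10349; principal=161652-10349=151303; balance=899950-151303=748647
32. interest=⌊748647·115/10000⌋=8609; principal=161652-8609=153043; balance=748647-153043=595604
33. interest=⌊595604·115/10000⌋=6849; principal=161652-6849=154803; balance=595604-154803=440801
34. interest=⌊440801·115/10000⌋=5069; principal=161652-5069=156583; balance=440801-156583=284218
35. interest=⌊284218·115/10000⌋=3268; principal=161652-3268=158384; balance=284218-158384=125834
36. interest=⌊125834·115/10000⌋=1447; principal=min(161652-1447,125834)=125834; balance=125834-125834=0

1 54285 107367 4613107
2 53050 108602 4504505
3 51801 109851 4394654
4 50538 111114 4283540
5 49260 112392 4171148
6 47968 113684 4057464
7 46660 114992 3942472
8 45338 116314 3826158
9 44000 117652 3708506
10 42647 119005 3589501
11 41279 120373 3469128
12 39894 121758 3347370
13 38494 123158 3224212
14 37078 124574 3099638
15 35645 126007 2973631
16 34196 127456 2846175
17 32731 128921 2717254
18 31248 130404 2586850
19 29748 131904 2454946
20 28231 133421 2321525
21 26697 134955 2186570
22 25145 136507 2050063
23 23575 138077 1911986
24 21987 139665 1772321
25 20381 141271 1631050
26 18757 142895 1488155
27 17113 144539 1343616
28 15451 146201 1197415
29 13770 147882 1049533
30 12069 149583 899950
31 10349 151303 748647
32 8609 153043 595604
33 6849 154803 440801
34 5069 156583 284218
35 3268 158384 125834
36 1447 125834 0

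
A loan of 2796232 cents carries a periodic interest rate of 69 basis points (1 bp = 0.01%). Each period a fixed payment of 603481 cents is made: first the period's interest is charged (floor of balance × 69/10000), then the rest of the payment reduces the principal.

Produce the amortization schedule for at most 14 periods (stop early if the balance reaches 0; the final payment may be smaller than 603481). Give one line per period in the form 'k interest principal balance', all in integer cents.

1 19294 584187 2212045
2 15263 588218 1623827
3 11204 592277 1031550
4 7117 596364 435186
5 3002 435186 0

1. interest=⌊2796232·69/10000⌋=19294; principal=603481-19294=584187; balance=2796232-584187=2212045
2. interest=⌊2212045·69/10000⌋=15263; principal=603481-15263=588218; balance=2212045-588218=1623827
3. interest=⌊1623827·69/10000⌋=11204; principal=603481-11204=592277; balance=1623827-592277=1031550
4. interest=⌊1031550·69/10000⌋=7117; principal=603481-7117=596364; balance=1031550-596364=435186
5. interest=⌊435186·69/10000⌋=3002; principal=min(603481-3002,435186)=435186; balance=435186-435186=0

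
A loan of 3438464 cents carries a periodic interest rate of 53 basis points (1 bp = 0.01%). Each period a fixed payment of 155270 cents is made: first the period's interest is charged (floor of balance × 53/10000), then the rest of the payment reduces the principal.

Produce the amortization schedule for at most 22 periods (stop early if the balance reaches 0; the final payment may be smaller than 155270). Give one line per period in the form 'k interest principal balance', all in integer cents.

1. interest=⌊3438464·53/10000⌋=18223; principal=155270-18223=137047; balance=3438464-137047=3301417
2. interest=⌊3301417·53/10000⌋=17497; principal=155270-17497=137773; balance=3301417-137773=3163644
3. interest=⌊3163644·53/10000⌋=16767; principal=155270-16767=138503; balance=3163644-138503=3025141
4. interest=⌊3025141·53/10000⌋=16033; principal=155270-16033=139237; balance=3025141-139237=2885904
5. interest=⌊2885904·53/10000⌋=15295; principal=155270-15295=139975; balance=2885904-139975=2745929
6. interest=⌊2745929·53/10000⌋=14553; principal=155270-14553=140717; balance=2745929-140717=2605212
7. interest=⌊2605212·53/10000⌋=13807; principal=155270-13807=141463; balance=2605212-141463=2463749
8. interest=⌊2463749·53/10000⌋=13057; principal=155270-13057=142213; balance=2463749-142213=2321536
9. interest=⌊2321536·53/10000⌋=12304; principal=155270-12304=142966; balance=2321536-142966=2178570
10. interest=⌊2178570·53/10000⌋=11546; principal=155270-11546=143724; balance=2178570-143724=2034846
11. interest=⌊2034846·53/10000⌋=10784; principal=155270-10784=144486; balance=2034846-144486=1890360
12. interest=⌊1890360·53/10000⌋=10018; principal=155270-10018=145252; balance=1890360-145252=1745108
13. interest=⌊1745108·53/10000⌋=9249; principal=155270-9249=146021; balance=1745108-146021=1599087
14. interest=⌊1599087·53/10000⌋=8475; principal=155270-8475=146795; balance=1599087-146795=1452292
15. interest=⌊1452292·53/10000⌋=7697; principal=155270-7697=147573; balance=1452292-147573=1304719
16. interest=⌊1304719·53/10000⌋=6915; principal=155270-6915=148355; balance=1304719-148355=1156364
17. interest=⌊1156364·53/10000⌋=6128; principal=155270-6128=149142; balance=1156364-149142=1007222
18. interest=⌊1007222·53/10000⌋=5338; principal=155270-5338=149932; balance=1007222-149932=857290
19. interest=⌊857290·53/10000⌋=4543; principal=155270-4543=150727; balance=857290-150727=706563
20. interest=⌊706563·53/10000⌋=3744; principal=155270-3744=151526; balance=706563-151526=555037
21. interest=⌊555037·53/10000⌋=2941; principal=155270-2941=152329; balance=555037-152329=402708
22. interest=⌊402708·53/10000⌋=2134; principal=155270-2134=153136; balance=402708-153136=249572

1 18223 137047 3301417
2 17497 137773 3163644
3 16767 138503 3025141
4 16033 139237 2885904
5 15295 139975 2745929
6 14553 140717 2605212
7 13807 141463 2463749
8 13057 142213 2321536
9 12304 142966 2178570
10 11546 143724 2034846
11 10784 144486 1890360
12 10018 145252 1745108
13 9249 146021 1599087
14 8475 146795 1452292
15 7697 147573 1304719
16 6915 148355 1156364
17 6128 149142 1007222
18 5338 149932 857290
19 4543 150727 706563
20 3744 151526 555037
21 2941 152329 402708
22 2134 153136 249572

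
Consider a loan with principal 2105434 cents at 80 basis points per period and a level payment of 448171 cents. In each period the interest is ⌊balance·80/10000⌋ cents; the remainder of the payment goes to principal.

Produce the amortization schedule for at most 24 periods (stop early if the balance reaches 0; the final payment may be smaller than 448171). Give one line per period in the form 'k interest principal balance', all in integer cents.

1 16843 431328 1674106
2 13392 434779 1239327
3 9914 438257 801070
4 6408 441763 359307
5 2874 359307 0

1. interest=⌊2105434·80/10000⌋=16843; principal=448171-16843=431328; balance=2105434-431328=1674106
2. interest=⌊1674106·80/10000⌋=13392; principal=448171-13392=434779; balance=1674106-434779=1239327
3. interest=⌊1239327·80/10000⌋=9914; principal=448171-9914=438257; balance=1239327-438257=801070
4. interest=⌊801070·80/10000⌋=6408; principal=448171-6408=441763; balance=801070-441763=359307
5. interest=⌊359307·80/10000⌋=2874; principal=min(448171-2874,359307)=359307; balance=359307-359307=0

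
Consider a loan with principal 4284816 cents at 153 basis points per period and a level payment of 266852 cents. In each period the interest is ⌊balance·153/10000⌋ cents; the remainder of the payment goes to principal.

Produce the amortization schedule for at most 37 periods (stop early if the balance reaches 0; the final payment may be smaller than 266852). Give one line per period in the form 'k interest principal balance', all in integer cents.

1. interest=⌊4284816·153/10000⌋=65557; principal=266852-65557=201295; balance=4284816-201295=4083521
2. interest=⌊4083521·153/10000⌋=62477; principal=266852-62477=204375; balance=4083521-204375=3879146
3. interest=⌊3879146·153/10000⌋=59350; principal=266852-59350=207502; balance=3879146-207502=3671644
4. interest=⌊3671644·153/10000⌋=56176; principal=266852-56176=210676; balance=3671644-210676=3460968
5. interest=⌊3460968·153/10000⌋=52952; principal=266852-52952=213900; balance=3460968-213900=3247068
6. interest=⌊3247068·153/10000⌋=49680; principal=266852-49680=217172; balance=3247068-217172=3029896
7. interest=⌊3029896·153/10000⌋=46357; principal=266852-46357=220495; balance=3029896-220495=2809401
8. interest=⌊2809401·153/10000⌋=42983; principal=266852-42983=223869; balance=2809401-223869=2585532
9. interest=⌊2585532·153/10000⌋=39558; principal=266852-39558=227294; balance=2585532-227294=2358238
10. interest=⌊2358238·153/10000⌋=36081; principal=266852-36081=230771; balance=2358238-230771=2127467
11. interest=⌊2127467·153/10000⌋=32550; principal=266852-32550=234302; balance=2127467-234302=1893165
12. interest=⌊1893165·153/10000⌋=28965; principal=266852-28965=237887; balance=1893165-237887=1655278
13. interest=⌊1655278·153/10000⌋=25325; principal=266852-25325=241527; balance=1655278-241527=1413751
14. interest=⌊1413751·153/10000⌋=21630; principal=266852-21630=245222; balance=1413751-245222=1168529
15. interest=⌊1168529·153/10000⌋=17878; principal=266852-17878=248974; balance=1168529-248974=919555
16. interest=⌊919555·153/10000⌋=14069; principal=266852-14069=252783; balance=919555-252783=666772
17. interest=⌊666772·153/10000⌋=10201; principal=266852-10201=256651; balance=666772-256651=410121
18. interest=⌊410121·153/10000⌋=6274; principal=266852-6274=260578; balance=410121-260578=149543
19. interest=⌊149543·153/10000⌋=2288; principal=min(266852-2288,149543)=149543; balance=149543-149543=0

1 65557 201295 4083521
2 62477 204375 3879146
3 59350 207502 3671644
4 56176 210676 3460968
5 52952 213900 3247068
6 49680 217172 3029896
7 46357 220495 2809401
8 42983 223869 2585532
9 39558 227294 2358238
10 36081 230771 2127467
11 32550 234302 1893165
12 28965 237887 1655278
13 25325 241527 1413751
14 21630 245222 1168529
15 17878 248974 919555
16 14069 252783 666772
17 10201 256651 410121
18 6274 260578 149543
19 2288 149543 0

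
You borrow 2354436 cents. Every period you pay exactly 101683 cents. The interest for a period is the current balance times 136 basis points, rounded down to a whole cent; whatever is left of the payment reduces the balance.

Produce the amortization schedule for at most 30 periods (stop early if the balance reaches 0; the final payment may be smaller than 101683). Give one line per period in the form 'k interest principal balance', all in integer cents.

1 32020 69663 2284773
2 31072 70611 2214162
3 30112 71571 2142591
4 29139 72544 2070047
5 28152 73531 1996516
6 27152 74531 1921985
7 26138 75545 1846440
8 25111 76572 1769868
9 24070 77613 1692255
10 23014 78669 1613586
11 21944 79739 1533847
12 20860 80823 1453024
13 19761 81922 1371102
14 18646 83037 1288065
15 17517 84166 1203899
16 16373 85310 1118589
17 15212 86471 1032118
18 14036 87647 944471
19 12844 88839 855632
20 11636 90047 765585
21 10411 91272 674313
22 9170 92513 581800
23 7912 93771 488029
24 6637 95046 392983
25 5344 96339 296644
26 4034 97649 198995
27 2706 98977 100018
28 1360 100018 0

1. interest=⌊2354436·136/10000⌋=32020; principal=101683-32020=69663; balance=2354436-69663=2284773
2. interest=⌊2284773·136/10000⌋=31072; principal=101683-31072=70611; balance=2284773-70611=2214162
3. interest=⌊2214162·136/10000⌋=30112; principal=101683-30112=71571; balance=2214162-71571=2142591
4. interest=⌊2142591·136/10000⌋=29139; principal=101683-29139=72544; balance=2142591-72544=2070047
5. interest=⌊2070047·136/10000⌋=28152; principal=101683-28152=73531; balance=2070047-73531=1996516
6. interest=⌊1996516·136/10000⌋=27152; principal=101683-27152=74531; balance=1996516-74531=1921985
7. interest=⌊1921985·136/10000⌋=26138; principal=101683-26138=75545; balance=1921985-75545=1846440
8. interest=⌊1846440·136/10000⌋=25111; principal=101683-25111=76572; balance=1846440-76572=1769868
9. interest=⌊1769868·136/10000⌋=24070; principal=101683-24070=77613; balance=1769868-77613=1692255
10. interest=⌊1692255·136/10000⌋=23014; principal=101683-23014=78669; balance=1692255-78669=1613586
11. interest=⌊1613586·136/10000⌋=21944; principal=101683-21944=79739; balance=1613586-79739=1533847
12. interest=⌊1533847·136/10000⌋=20860; principal=101683-20860=80823; balance=1533847-80823=1453024
13. interest=⌊1453024·136/10000⌋=19761; principal=101683-19761=81922; balance=1453024-81922=1371102
14. interest=⌊1371102·136/10000⌋=18646; principal=101683-18646=83037; balance=1371102-83037=1288065
15. interest=⌊1288065·136/10000⌋=17517; principal=101683-17517=84166; balance=1288065-84166=1203899
16. interest=⌊1203899·136/10000⌋=16373; principal=101683-16373=85310; balance=1203899-85310=1118589
17. interest=⌊1118589·136/10000⌋=15212; principal=101683-15212=86471; balance=1118589-86471=1032118
18. interest=⌊1032118·136/10000⌋=14036; principal=101683-14036=87647; balance=1032118-87647=944471
19. interest=⌊944471·136/10000⌋=12844; principal=101683-12844=88839; balance=944471-88839=855632
20. interest=⌊855632·136/10000⌋=11636; principal=101683-11636=90047; balance=855632-90047=765585
21. interest=⌊765585·136/10000⌋=10411; principal=101683-10411=91272; balance=765585-91272=674313
22. interest=⌊674313·136/10000⌋=9170; principal=101683-9170=92513; balance=674313-92513=581800
23. interest=⌊581800·136/10000⌋=7912; principal=101683-7912=93771; balance=581800-93771=488029
24. interest=⌊488029·136/10000⌋=6637; principal=101683-6637=95046; balance=488029-95046=392983
25. interest=⌊392983·136/10000⌋=5344; principal=101683-5344=96339; balance=392983-96339=296644
26. interest=⌊296644·136/10000⌋=4034; principal=101683-4034=97649; balance=296644-97649=198995
27. interest=⌊198995·136/10000⌋=2706; principal=101683-2706=98977; balance=198995-98977=100018
28. interest=⌊100018·136/10000⌋=1360; principal=min(101683-1360,100018)=100018; balance=100018-100018=0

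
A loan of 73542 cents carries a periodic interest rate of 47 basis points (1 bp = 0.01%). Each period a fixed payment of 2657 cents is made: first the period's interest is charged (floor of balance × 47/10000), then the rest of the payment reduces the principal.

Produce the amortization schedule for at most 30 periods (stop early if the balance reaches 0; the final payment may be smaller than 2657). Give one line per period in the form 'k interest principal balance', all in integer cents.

1 345 2312 71230
2 334 2323 68907
3 323 2334 66573
4 312 2345 64228
5 301 2356 61872
6 290 2367 59505
7 279 2378 57127
8 268 2389 54738
9 257 2400 52338
10 245 2412 49926
11 234 2423 47503
12 223 2434 45069
13 211 2446 42623
14 200 2457 40166
15 188 2469 37697
16 177 2480 35217
17 165 2492 32725
18 153 2504 30221
19 142 2515 27706
20 130 2527 25179
21 118 2539 22640
22 106 2551 20089
23 94 2563 17526
24 82 2575 14951
25 70 2587 12364
26 58 2599 9765
27 45 2612 7153
28 33 2624 4529
29 21 2636 1893
30 8 1893 0

1. interest=⌊73542·47/10000⌋=345; principal=2657-345=2312; balance=73542-2312=71230
2. interest=⌊71230·47/10000⌋=334; principal=2657-334=2323; balance=71230-2323=68907
3. interest=⌊68907·47/10000⌋=323; principal=2657-323=2334; balance=68907-2334=66573
4. interest=⌊66573·47/10000⌋=312; principal=2657-312=2345; balance=66573-2345=64228
5. interest=⌊64228·47/10000⌋=301; principal=2657-301=2356; balance=64228-2356=61872
6. interest=⌊61872·47/10000⌋=290; principal=2657-290=2367; balance=61872-2367=59505
7. interest=⌊59505·47/10000⌋=279; principal=2657-279=2378; balance=59505-2378=57127
8. interest=⌊57127·47/10000⌋=268; principal=2657-268=2389; balance=57127-2389=54738
9. interest=⌊54738·47/10000⌋=257; principal=2657-257=2400; balance=54738-2400=52338
10. interest=⌊52338·47/10000⌋=245; principal=2657-245=2412; balance=52338-2412=49926
11. interest=⌊49926·47/10000⌋=234; principal=2657-234=2423; balance=49926-2423=47503
12. interest=⌊47503·47/10000⌋=223; principal=2657-223=2434; balance=47503-2434=45069
13. interest=⌊45069·47/10000⌋=211; principal=2657-211=2446; balance=45069-2446=42623
14. interest=⌊42623·47/10000⌋=200; principal=2657-200=2457; balance=42623-2457=40166
15. interest=⌊40166·47/10000⌋=188; principal=2657-188=2469; balance=40166-2469=37697
16. interest=⌊37697·47/10000⌋=177; principal=2657-177=2480; balance=37697-2480=35217
17. interest=⌊35217·47/10000⌋=165; principal=2657-165=2492; balance=35217-2492=32725
18. interest=⌊32725·47/10000⌋=153; principal=2657-153=2504; balance=32725-2504=30221
19. interest=⌊30221·47/10000⌋=142; principal=2657-142=2515; balance=30221-2515=27706
20. interest=⌊27706·47/10000⌋=130; principal=2657-130=2527; balance=27706-2527=25179
21. interest=⌊25179·47/10000⌋=118; principal=2657-118=2539; balance=25179-2539=22640
22. interest=⌊22640·47/10000⌋=106; principal=2657-106=2551; balance=22640-2551=20089
23. interest=⌊20089·47/10000⌋=94; principal=2657-94=2563; balance=20089-2563=17526
24. interest=⌊17526·47/10000⌋=82; principal=2657-82=2575; balance=17526-2575=14951
25. interest=⌊14951·47/10000⌋=70; principal=2657-70=2587; balance=14951-2587=12364
26. interest=⌊12364·47/10000⌋=58; principal=2657-58=2599; balance=12364-2599=9765
27. interest=⌊9765·47/10000⌋=45; principal=2657-45=2612; balance=9765-2612=7153
28. interest=⌊7153·47/10000⌋=33; principal=2657-33=2624; balance=7153-2624=4529
29. interest=⌊4529·47/10000⌋=21; principal=2657-21=2636; balance=4529-2636=1893
30. interest=⌊1893·47/10000⌋=8; principal=min(2657-8,1893)=1893; balance=1893-1893=0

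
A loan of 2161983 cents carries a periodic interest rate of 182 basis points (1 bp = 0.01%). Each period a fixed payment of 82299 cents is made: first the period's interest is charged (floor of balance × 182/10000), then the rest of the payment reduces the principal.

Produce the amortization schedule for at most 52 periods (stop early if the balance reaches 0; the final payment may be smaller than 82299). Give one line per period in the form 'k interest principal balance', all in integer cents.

1 39348 42951 2119032
2 38566 43733 2075299
3 37770 44529 2030770
4 36960 45339 1985431
5 36134 46165 1939266
6 35294 47005 1892261
7 34439 47860 1844401
8 33568 48731 1795670
9 32681 49618 1746052
10 31778 50521 1695531
11 30858 51441 1644090
12 29922 52377 1591713
13 28969 53330 1538383
14 27998 54301 1484082
15 27010 55289 1428793
16 26004 56295 1372498
17 24979 57320 1315178
18 23936 58363 1256815
19 22874 59425 1197390
20 21792 60507 1136883
21 20691 61608 1075275
22 19570 62729 1012546
23 18428 63871 948675
24 17265 65034 883641
25 16082 66217 817424
26 14877 67422 750002
27 13650 68649 681353
28 12400 69899 611454
29 11128 71171 540283
30 9833 72466 467817
31 8514 73785 394032
32 7171 75128 318904
33 5804 76495 242409
34 4411 77888 164521
35 2994 79305 85216
36 1550 80749 4467
37 81 4467 0

1. interest=⌊2161983·182/10000⌋=39348; principal=82299-39348=42951; balance=2161983-42951=2119032
2. interest=⌊2119032·182/10000⌋=38566; principal=82299-38566=43733; balance=2119032-43733=2075299
3. interest=⌊2075299·182/10000⌋=37770; principal=82299-37770=44529; balance=2075299-44529=2030770
4. interest=⌊2030770·182/10000⌋=36960; principal=82299-36960=45339; balance=2030770-45339=1985431
5. interest=⌊1985431·182/10000⌋=36134; principal=82299-36134=46165; balance=1985431-46165=1939266
6. interest=⌊1939266·182/10000⌋=35294; principal=82299-35294=47005; balance=1939266-47005=1892261
7. interest=⌊1892261·182/10000⌋=34439; principal=82299-34439=47860; balance=1892261-47860=1844401
8. interest=⌊1844401·182/10000⌋=33568; principal=82299-33568=48731; balance=1844401-48731=1795670
9. interest=⌊1795670·182/10000⌋=32681; principal=82299-32681=49618; balance=1795670-49618=1746052
10. interest=⌊1746052·182/10000⌋=31778; principal=82299-31778=50521; balance=1746052-50521=1695531
11. interest=⌊1695531·182/10000⌋=30858; principal=82299-30858=51441; balance=1695531-51441=1644090
12. interest=⌊1644090·182/10000⌋=29922; principal=82299-29922=52377; balance=1644090-52377=1591713
13. interest=⌊1591713·182/10000⌋=28969; principal=82299-28969=53330; balance=1591713-53330=1538383
14. interest=⌊1538383·182/10000⌋=27998; principal=82299-27998=54301; balance=1538383-54301=1484082
15. interest=⌊1484082·182/10000⌋=27010; principal=82299-27010=55289; balance=1484082-55289=1428793
16. interest=⌊1428793·182/10000⌋=26004; principal=82299-26004=56295; balance=1428793-56295=1372498
17. interest=⌊1372498·182/10000⌋=24979; principal=82299-24979=57320; balance=1372498-57320=1315178
18. interest=⌊1315178·182/10000⌋=23936; principal=82299-23936=58363; balance=1315178-58363=1256815
19. interest=⌊1256815·182/10000⌋=22874; principal=82299-22874=59425; balance=1256815-59425=1197390
20. interest=⌊1197390·182/10000⌋=21792; principal=82299-21792=60507; balance=1197390-60507=1136883
21. interest=⌊1136883·182/10000⌋=20691; principal=82299-20691=61608; balance=1136883-61608=1075275
22. interest=⌊1075275·182/10000⌋=19570; principal=82299-19570=62729; balance=1075275-62729=1012546
23. interest=⌊1012546·182/10000⌋=18428; principal=82299-18428=63871; balance=1012546-63871=948675
24. interest=⌊948675·182/10000⌋=17265; principal=82299-17265=65034; balance=948675-65034=883641
25. interest=⌊883641·182/10000⌋=16082; principal=82299-16082=66217; balance=883641-66217=817424
26. interest=⌊817424·182/10000⌋=14877; principal=82299-14877=67422; balance=817424-67422=750002
27. interest=⌊750002·182/10000⌋=13650; principal=82299-13650=68649; balance=750002-68649=681353
28. interest=⌊681353·182/10000⌋=12400; principal=82299-12400=69899; balance=681353-69899=611454
29. interest=⌊611454·182/10000⌋=11128; principal=82299-11128=71171; balance=611454-71171=540283
30. interest=⌊540283·182/10000⌋=9833; principal=82299-9833=72466; balance=540283-72466=467817
31. interest=⌊467817·182/10000⌋=8514; principal=82299-8514=73785; balance=467817-73785=394032
32. interest=⌊394032·182/10000⌋=7171; principal=82299-7171=75128; balance=394032-75128=318904
33. interest=⌊318904·182/10000⌋=5804; principal=82299-5804=76495; balance=318904-76495=242409
34. interest=⌊242409·182/10000⌋=4411; principal=82299-4411=77888; balance=242409-77888=164521
35. interest=⌊164521·182/10000⌋=2994; principal=82299-2994=79305; balance=164521-79305=85216
36. interest=⌊85216·182/10000⌋=1550; principal=82299-1550=80749; balance=85216-80749=4467
37. interest=⌊4467·182/10000⌋=81; principal=min(82299-81,4467)=4467; balance=4467-4467=0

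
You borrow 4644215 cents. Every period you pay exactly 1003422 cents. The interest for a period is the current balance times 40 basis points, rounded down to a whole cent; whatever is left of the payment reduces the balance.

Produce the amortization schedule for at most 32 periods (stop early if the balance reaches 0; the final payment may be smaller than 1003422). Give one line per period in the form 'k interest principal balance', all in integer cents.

1. interest=⌊4644215·40/10000⌋=18576; principal=1003422-18576=984846; balance=4644215-984846=3659369
2. interest=⌊3659369·40/10000⌋=14637; principal=1003422-14637=988785; balance=3659369-988785=2670584
3. interest=⌊2670584·40/10000⌋=10682; principal=1003422-10682=992740; balance=2670584-992740=1677844
4. interest=⌊1677844·40/10000⌋=6711; principal=1003422-6711=996711; balance=1677844-996711=681133
5. interest=⌊681133·40/10000⌋=2724; principal=min(1003422-2724,681133)=681133; balance=681133-681133=0

1 18576 984846 3659369
2 14637 988785 2670584
3 10682 992740 1677844
4 6711 996711 681133
5 2724 681133 0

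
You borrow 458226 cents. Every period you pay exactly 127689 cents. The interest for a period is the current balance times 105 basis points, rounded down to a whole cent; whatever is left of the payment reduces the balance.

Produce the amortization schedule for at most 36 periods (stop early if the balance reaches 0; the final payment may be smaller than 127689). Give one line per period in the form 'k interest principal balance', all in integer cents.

1 4811 122878 335348
2 3521 124168 211180
3 2217 125472 85708
4 899 85708 0

1. interest=⌊458226·105/10000⌋=4811; principal=127689-4811=122878; balance=458226-122878=335348
2. interest=⌊335348·105/10000⌋=3521; principal=127689-3521=124168; balance=335348-124168=211180
3. interest=⌊211180·105/10000⌋=2217; principal=127689-2217=125472; balance=211180-125472=85708
4. interest=⌊85708·105/10000⌋=899; principal=min(127689-899,85708)=85708; balance=85708-85708=0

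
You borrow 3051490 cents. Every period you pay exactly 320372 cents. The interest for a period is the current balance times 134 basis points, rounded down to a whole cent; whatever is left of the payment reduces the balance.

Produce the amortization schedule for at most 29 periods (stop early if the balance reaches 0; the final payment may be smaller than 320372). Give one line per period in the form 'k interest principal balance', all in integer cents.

1. interest=⌊3051490·134/10000⌋=40889; principal=320372-40889=279483; balance=3051490-279483=2772007
2. interest=⌊2772007·134/10000⌋=37144; principal=320372-37144=283228; balance=2772007-283228=2488779
3. interest=⌊2488779·134/10000⌋=33349; principal=320372-33349=287023; balance=2488779-287023=2201756
4. interest=⌊2201756·134/10000⌋=29503; principal=320372-29503=290869; balance=2201756-290869=1910887
5. interest=⌊1910887·134/10000⌋=25605; principal=320372-25605=294767; balance=1910887-294767=1616120
6. interest=⌊1616120·134/10000⌋=21656; principal=320372-21656=298716; balance=1616120-298716=1317404
7. interest=⌊1317404·134/10000⌋=17653; principal=320372-17653=302719; balance=1317404-302719=1014685
8. interest=⌊1014685·134/10000⌋=13596; principal=320372-13596=306776; balance=1014685-306776=707909
9. interest=⌊707909·134/10000⌋=9485; principal=320372-9485=310887; balance=707909-310887=397022
10. interest=⌊397022·134/10000⌋=5320; principal=320372-5320=315052; balance=397022-315052=81970
11. interest=⌊81970·134/10000⌋=1098; principal=min(320372-1098,81970)=81970; balance=81970-81970=0

1 40889 279483 2772007
2 37144 283228 2488779
3 33349 287023 2201756
4 29503 290869 1910887
5 25605 294767 1616120
6 21656 298716 1317404
7 17653 302719 1014685
8 13596 306776 707909
9 9485 310887 397022
10 5320 315052 81970
11 1098 81970 0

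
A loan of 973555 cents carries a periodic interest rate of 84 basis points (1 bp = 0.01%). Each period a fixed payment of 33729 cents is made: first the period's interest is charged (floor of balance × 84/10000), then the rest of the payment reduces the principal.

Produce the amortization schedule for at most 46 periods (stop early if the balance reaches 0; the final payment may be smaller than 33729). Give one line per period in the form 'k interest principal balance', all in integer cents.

1. interest=⌊973555·84/10000⌋=8177; principal=33729-8177=25552; balance=973555-25552=948003
2. interest=⌊948003·84/10000⌋=7963; principal=33729-7963=25766; balance=948003-25766=922237
3. interest=⌊922237·84/10000⌋=7746; principal=33729-7746=25983; balance=922237-25983=896254
4. interest=⌊896254·84/10000⌋=7528; principal=33729-7528=26201; balance=896254-26201=870053
5. interest=⌊870053·84/10000⌋=7308; principal=33729-7308=26421; balance=870053-26421=843632
6. interest=⌊843632·84/10000⌋=7086; principal=33729-7086=26643; balance=843632-26643=816989
7. interest=⌊816989·84/10000⌋=6862; principal=33729-6862=26867; balance=816989-26867=790122
8. interest=⌊790122·84/10000⌋=6637; principal=33729-6637=27092; balance=790122-27092=763030
9. interest=⌊763030·84/10000⌋=6409; principal=33729-6409=27320; balance=763030-27320=735710
10. interest=⌊735710·84/10000⌋=6179; principal=33729-6179=27550; balance=735710-27550=708160
11. interest=⌊708160·84/10000⌋=5948; principal=33729-5948=27781; balance=708160-27781=680379
12. interest=⌊680379·84/10000⌋=5715; principal=33729-5715=28014; balance=680379-28014=652365
13. interest=⌊652365·84/10000⌋=5479; principal=33729-5479=28250; balance=652365-28250=624115
14. interest=⌊624115·84/10000⌋=5242; principal=33729-5242=28487; balance=624115-28487=595628
15. interest=⌊595628·84/10000⌋=5003; principal=33729-5003=28726; balance=595628-28726=566902
16. interest=⌊566902·84/10000⌋=4761; principal=33729-4761=28968; balance=566902-28968=537934
17. interest=⌊537934·84/10000⌋=4518; principal=33729-4518=29211; balance=537934-29211=508723
18. interest=⌊508723·84/10000⌋=4273; principal=33729-4273=29456; balance=508723-29456=479267
19. interest=⌊479267·84/10000⌋=4025; principal=33729-4025=29704; balance=479267-29704=449563
20. interest=⌊449563·84/10000⌋=3776; principal=33729-3776=29953; balance=449563-29953=419610
21. interest=⌊419610·84/10000⌋=3524; principal=33729-3524=30205; balance=419610-30205=389405
22. interest=⌊389405·84/10000⌋=3271; principal=33729-3271=30458; balance=389405-30458=358947
23. interest=⌊358947·84/10000⌋=3015; principal=33729-3015=30714; balance=358947-30714=328233
24. interest=⌊328233·84/10000⌋=2757; principal=33729-2757=30972; balance=328233-30972=297261
25. interest=⌊297261·84/10000⌋=2496; principal=33729-2496=31233; balance=297261-31233=266028
26. interest=⌊266028·84/10000⌋=2234; principal=33729-2234=31495; balance=266028-31495=234533
27. interest=⌊234533·84/10000⌋=1970; principal=33729-1970=31759; balance=234533-31759=202774
28. interest=⌊202774·84/10000⌋=1703; principal=33729-1703=32026; balance=202774-32026=170748
29. interest=⌊170748·84/10000⌋=1434; principal=33729-1434=32295; balance=170748-32295=138453
30. interest=⌊138453·84/10000⌋=1163; principal=33729-1163=32566; balance=138453-32566=105887
31. interest=⌊105887·84/10000⌋=889; principal=33729-889=32840; balance=105887-32840=73047
32. interest=⌊73047·84/10000⌋=613; principal=33729-613=33116; balance=73047-33116=39931
33. interest=⌊39931·84/10000⌋=335; principal=33729-335=33394; balance=39931-33394=6537
34. interest=⌊6537·84/10000⌋=54; principal=min(33729-54,6537)=6537; balance=6537-6537=0

1 8177 25552 948003
2 7963 25766 922237
3 7746 25983 896254
4 7528 26201 870053
5 7308 26421 843632
6 7086 26643 816989
7 6862 26867 790122
8 6637 27092 763030
9 6409 27320 735710
10 6179 27550 708160
11 5948 27781 680379
12 5715 28014 652365
13 5479 28250 624115
14 5242 28487 595628
15 5003 28726 566902
16 4761 28968 537934
17 4518 29211 508723
18 4273 29456 479267
19 4025 29704 449563
20 3776 29953 419610
21 3524 30205 389405
22 3271 30458 358947
23 3015 30714 328233
24 2757 30972 297261
25 2496 31233 266028
26 2234 31495 234533
27 1970 31759 202774
28 1703 32026 170748
29 1434 32295 138453
30 1163 32566 105887
31 889 32840 73047
32 613 33116 39931
33 335 33394 6537
34 54 6537 0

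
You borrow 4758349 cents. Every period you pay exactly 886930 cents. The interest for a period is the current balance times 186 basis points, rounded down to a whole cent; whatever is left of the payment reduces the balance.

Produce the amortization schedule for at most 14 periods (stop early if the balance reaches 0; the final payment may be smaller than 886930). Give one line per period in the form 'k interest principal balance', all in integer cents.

1 88505 798425 3959924
2 73654 813276 3146648
3 58527 828403 2318245
4 43119 843811 1474434
5 27424 859506 614928
6 11437 614928 0

1. interest=⌊4758349·186/10000⌋=88505; principal=886930-88505=798425; balance=4758349-798425=3959924
2. interest=⌊3959924·186/10000⌋=73654; principal=886930-73654=813276; balance=3959924-813276=3146648
3. interest=⌊3146648·186/10000⌋=58527; principal=886930-58527=828403; balance=3146648-828403=2318245
4. interest=⌊2318245·186/10000⌋=43119; principal=886930-43119=843811; balance=2318245-843811=1474434
5. interest=⌊1474434·186/10000⌋=27424; principal=886930-27424=859506; balance=1474434-859506=614928
6. interest=⌊614928·186/10000⌋=11437; principal=min(886930-11437,614928)=614928; balance=614928-614928=0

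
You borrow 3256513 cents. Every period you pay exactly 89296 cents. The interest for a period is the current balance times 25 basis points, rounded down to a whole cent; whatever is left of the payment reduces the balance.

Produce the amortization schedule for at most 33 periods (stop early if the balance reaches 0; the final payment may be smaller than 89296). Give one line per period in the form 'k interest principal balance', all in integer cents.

1. interest=⌊3256513·25/10000⌋=8141; principal=89296-8141=81155; balance=3256513-81155=3175358
2. interest=⌊3175358·25/10000⌋=7938; principal=89296-7938=81358; balance=3175358-81358=3094000
3. interest=⌊3094000·25/10000⌋=7735; principal=89296-7735=81561; balance=3094000-81561=3012439
4. interest=⌊3012439·25/10000⌋=7531; principal=89296-7531=81765; balance=3012439-81765=2930674
5. interest=⌊2930674·25/10000⌋=7326; principal=89296-7326=81970; balance=2930674-81970=2848704
6. interest=⌊2848704·25/10000⌋=7121; principal=89296-7121=82175; balance=2848704-82175=2766529
7. interest=⌊2766529·25/10000⌋=6916; principal=89296-6916=82380; balance=2766529-82380=2684149
8. interest=⌊2684149·25/10000⌋=6710; principal=89296-6710=82586; balance=2684149-82586=2601563
9. interest=⌊2601563·25/10000⌋=6503; principal=89296-6503=82793; balance=2601563-82793=2518770
10. interest=⌊2518770·25/10000⌋=6296; principal=89296-6296=83000; balance=2518770-83000=2435770
11. interest=⌊2435770·25/10000⌋=6089; principal=89296-6089=83207; balance=2435770-83207=2352563
12. interest=⌊2352563·25/10000⌋=5881; principal=89296-5881=83415; balance=2352563-83415=2269148
13. interest=⌊2269148·25/10000⌋=5672; principal=89296-5672=83624; balance=2269148-83624=2185524
14. interest=⌊2185524·25/10000⌋=5463; principal=89296-5463=83833; balance=2185524-83833=2101691
15. interest=⌊2101691·25/10000⌋=5254; principal=89296-5254=84042; balance=2101691-84042=2017649
16. interest=⌊2017649·25/10000⌋=5044; principal=89296-5044=84252; balance=2017649-84252=1933397
17. interest=⌊1933397·25/10000⌋=4833; principal=89296-4833=84463; balance=1933397-84463=1848934
18. interest=⌊1848934·25/10000⌋=4622; principal=89296-4622=84674; balance=1848934-84674=1764260
19. interest=⌊1764260·25/10000⌋=4410; principal=89296-4410=84886; balance=1764260-84886=1679374
20. interest=⌊1679374·25/10000⌋=4198; principal=89296-4198=85098; balance=1679374-85098=1594276
21. interest=⌊1594276·25/10000⌋=3985; principal=89296-3985=85311; balance=1594276-85311=1508965
22. interest=⌊1508965·25/10000⌋=3772; principal=89296-3772=85524; balance=1508965-85524=1423441
23. interest=⌊1423441·25/10000⌋=3558; principal=89296-3558=85738; balance=1423441-85738=1337703
24. interest=⌊1337703·25/10000⌋=3344; principal=89296-3344=85952; balance=1337703-85952=1251751
25. interest=⌊1251751·25/10000⌋=3129; principal=89296-3129=86167; balance=1251751-86167=1165584
26. interest=⌊1165584·25/10000⌋=2913; principal=89296-2913=86383; balance=1165584-86383=1079201
27. interest=⌊1079201·25/10000⌋=2698; principal=89296-2698=86598; balance=1079201-86598=992603
28. interest=⌊992603·25/10000⌋=2481; principal=89296-2481=86815; balance=992603-86815=905788
29. interest=⌊905788·25/10000⌋=2264; principal=89296-2264=87032; balance=905788-87032=818756
30. interest=⌊818756·25/10000⌋=2046; principal=89296-2046=87250; balance=818756-87250=731506
31. interest=⌊731506·25/10000⌋=1828; principal=89296-1828=87468; balance=731506-87468=644038
32. interest=⌊644038·25/10000⌋=1610; principal=89296-1610=87686; balance=644038-87686=556352
33. interest=⌊556352·25/10000⌋=1390; principal=89296-1390=87906; balance=556352-87906=468446

1 8141 81155 3175358
2 7938 81358 3094000
3 7735 81561 3012439
4 7531 81765 2930674
5 7326 81970 2848704
6 7121 82175 2766529
7 6916 82380 2684149
8 6710 82586 2601563
9 6503 82793 2518770
10 6296 83000 2435770
11 6089 83207 2352563
12 5881 83415 2269148
13 5672 83624 2185524
14 5463 83833 2101691
15 5254 84042 2017649
16 5044 84252 1933397
17 4833 84463 1848934
18 4622 84674 1764260
19 4410 84886 1679374
20 4198 85098 1594276
21 3985 85311 1508965
22 3772 85524 1423441
23 3558 85738 1337703
24 3344 85952 1251751
25 3129 86167 1165584
26 2913 86383 1079201
27 2698 86598 992603
28 2481 86815 905788
29 2264 87032 818756
30 2046 87250 731506
31 1828 87468 644038
32 1610 87686 556352
33 1390 87906 468446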